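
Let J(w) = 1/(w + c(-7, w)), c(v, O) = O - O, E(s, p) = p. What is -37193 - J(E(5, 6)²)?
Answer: -1338949/36 ≈ -37193.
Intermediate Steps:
c(v, O) = 0
J(w) = 1/w (J(w) = 1/(w + 0) = 1/w)
-37193 - J(E(5, 6)²) = -37193 - 1/(6²) = -37193 - 1/36 = -1338949/36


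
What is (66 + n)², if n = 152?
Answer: 47524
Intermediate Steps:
(66 + n)² = (66 + 152)² = 218² = 47524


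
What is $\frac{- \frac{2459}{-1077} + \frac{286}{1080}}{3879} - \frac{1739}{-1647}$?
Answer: $\frac{48463402957}{45870959340} \approx 1.0565$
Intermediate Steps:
$\frac{- \frac{2459}{-1077} + \frac{286}{1080}}{3879} - \frac{1739}{-1647} = \left(\left(-2459\right) \left(- \frac{1}{1077}\right) + 286 \cdot \frac{1}{1080}\right) \frac{1}{3879} - - \frac{1739}{1647} = \left(\frac{2459}{1077} + \frac{143}{540}\right) \frac{1}{3879} + \frac{1739}{1647} = \frac{493957}{193860} \cdot \frac{1}{3879} + \frac{1739}{1647} = \frac{493957}{751982940} + \frac{1739}{1647} = \frac{48463402957}{45870959340}$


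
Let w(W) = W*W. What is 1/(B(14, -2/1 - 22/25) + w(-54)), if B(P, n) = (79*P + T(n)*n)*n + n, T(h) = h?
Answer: -15625/4625748 ≈ -0.0033778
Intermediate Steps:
w(W) = W**2
B(P, n) = n + n*(n**2 + 79*P) (B(P, n) = (79*P + n*n)*n + n = (79*P + n**2)*n + n = (n**2 + 79*P)*n + n = n*(n**2 + 79*P) + n = n + n*(n**2 + 79*P))
1/(B(14, -2/1 - 22/25) + w(-54)) = 1/((-2/1 - 22/25)*(1 + (-2/1 - 22/25)**2 + 79*14) + (-54)**2) = 1/((-2*1 - 22*1/25)*(1 + (-2*1 - 22*1/25)**2 + 1106) + 2916) = 1/((-2 - 22/25)*(1 + (-2 - 22/25)**2 + 1106) + 2916) = 1/(-72*(1 + (-72/25)**2 + 1106)/25 + 2916) = 1/(-72*(1 + 5184/625 + 1106)/25 + 2916) = 1/(-72/25*697059/625 + 2916) = 1/(-50188248/15625 + 2916) = 1/(-4625748/15625) = -15625/4625748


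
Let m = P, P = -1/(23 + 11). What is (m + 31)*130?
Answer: 68445/17 ≈ 4026.2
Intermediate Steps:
P = -1/34 ≈ -0.029412
m = -1/34 ≈ -0.029412
(m + 31)*130 = (-1/34 + 31)*130 = (1053/34)*130 = 68445/17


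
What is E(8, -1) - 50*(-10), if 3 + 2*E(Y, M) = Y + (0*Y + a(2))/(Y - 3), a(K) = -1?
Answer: 2512/5 ≈ 502.40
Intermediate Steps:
E(Y, M) = -3/2 + Y/2 - 1/(2*(-3 + Y)) (E(Y, M) = -3/2 + (Y + (0*Y - 1)/(Y - 3))/2 = -3/2 + (Y + (0 - 1)/(-3 + Y))/2 = -3/2 + (Y - 1/(-3 + Y))/2 = -3/2 + (Y/2 - 1/(2*(-3 + Y))) = -3/2 + Y/2 - 1/(2*(-3 + Y)))
E(8, -1) - 50*(-10) = (8 + 8**2 - 6*8)/(2*(-3 + 8)) - 50*(-10) = (1/2)*(8 + 64 - 48)/5 + 500 = (1/2)*(1/5)*24 + 500 = 12/5 + 500 = 2512/5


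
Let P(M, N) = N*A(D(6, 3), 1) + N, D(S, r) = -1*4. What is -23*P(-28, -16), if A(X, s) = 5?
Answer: 2208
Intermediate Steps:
D(S, r) = -4
P(M, N) = 6*N (P(M, N) = N*5 + N = 5*N + N = 6*N)
-23*P(-28, -16) = -138*(-16) = -23*(-96) = 2208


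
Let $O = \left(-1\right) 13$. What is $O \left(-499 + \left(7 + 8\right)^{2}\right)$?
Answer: $3562$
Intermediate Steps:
$O = -13$
$O \left(-499 + \left(7 + 8\right)^{2}\right) = - 13 \left(-499 + \left(7 + 8\right)^{2}\right) = - 13 \left(-499 + 15^{2}\right) = - 13 \left(-499 + 225\right) = \left(-13\right) \left(-274\right) = 3562$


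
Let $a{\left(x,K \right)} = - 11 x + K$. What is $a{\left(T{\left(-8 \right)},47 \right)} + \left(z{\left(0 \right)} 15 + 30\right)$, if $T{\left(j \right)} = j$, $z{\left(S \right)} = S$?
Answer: $165$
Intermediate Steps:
$a{\left(x,K \right)} = K - 11 x$
$a{\left(T{\left(-8 \right)},47 \right)} + \left(z{\left(0 \right)} 15 + 30\right) = \left(47 - -88\right) + \left(0 \cdot 15 + 30\right) = \left(47 + 88\right) + \left(0 + 30\right) = 135 + 30 = 165$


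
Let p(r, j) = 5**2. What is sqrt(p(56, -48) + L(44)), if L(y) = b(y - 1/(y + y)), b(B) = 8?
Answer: sqrt(33) ≈ 5.7446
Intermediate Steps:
p(r, j) = 25
L(y) = 8
sqrt(p(56, -48) + L(44)) = sqrt(25 + 8) = sqrt(33)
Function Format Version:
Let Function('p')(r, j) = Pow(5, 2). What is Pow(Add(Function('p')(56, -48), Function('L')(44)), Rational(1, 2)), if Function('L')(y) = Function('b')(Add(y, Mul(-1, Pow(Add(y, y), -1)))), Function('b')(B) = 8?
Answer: Pow(33, Rational(1, 2)) ≈ 5.7446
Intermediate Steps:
Function('p')(r, j) = 25
Function('L')(y) = 8
Pow(Add(Function('p')(56, -48), Function('L')(44)), Rational(1, 2)) = Pow(Add(25, 8), Rational(1, 2)) = Pow(33, Rational(1, 2))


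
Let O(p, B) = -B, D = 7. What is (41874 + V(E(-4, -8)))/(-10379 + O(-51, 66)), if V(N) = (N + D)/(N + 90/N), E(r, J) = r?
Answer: -2219316/553585 ≈ -4.0090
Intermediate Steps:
V(N) = (7 + N)/(N + 90/N) (V(N) = (N + 7)/(N + 90/N) = (7 + N)/(N + 90/N))
(41874 + V(E(-4, -8)))/(-10379 + O(-51, 66)) = (41874 - 4*(7 - 4)/(90 + (-4)**2))/(-10379 - 1*66) = (41874 - 4*3/(90 + 16))/(-10379 - 66) = (41874 - 4*3/106)/(-10445) = (41874 - 4*1/106*3)*(-1/10445) = (41874 - 6/53)*(-1/10445) = (2219316/53)*(-1/10445) = -2219316/553585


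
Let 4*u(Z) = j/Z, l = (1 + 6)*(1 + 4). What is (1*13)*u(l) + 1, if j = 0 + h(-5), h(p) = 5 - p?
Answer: 27/14 ≈ 1.9286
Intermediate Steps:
l = 35 (l = 7*5 = 35)
j = 10 (j = 0 + (5 - 1*(-5)) = 0 + (5 + 5) = 0 + 10 = 10)
u(Z) = 5/(2*Z) (u(Z) = (10/Z)/4 = 5/(2*Z))
(1*13)*u(l) + 1 = (1*13)*((5/2)/35) + 1 = 13*((5/2)*(1/35)) + 1 = 13*(1/14) + 1 = 13/14 + 1 = 27/14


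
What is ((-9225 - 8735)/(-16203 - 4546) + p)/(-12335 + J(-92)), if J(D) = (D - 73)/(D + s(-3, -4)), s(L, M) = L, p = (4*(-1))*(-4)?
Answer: -237462/173648381 ≈ -0.0013675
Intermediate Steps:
p = 16 (p = -4*(-4) = 16)
J(D) = (-73 + D)/(-3 + D) (J(D) = (D - 73)/(D - 3) = (-73 + D)/(-3 + D))
((-9225 - 8735)/(-16203 - 4546) + p)/(-12335 + J(-92)) = ((-9225 - 8735)/(-16203 - 4546) + 16)/(-12335 + (-73 - 92)/(-3 - 92)) = (-17960/(-20749) + 16)/(-12335 - 165/(-95)) = (-17960*(-1/20749) + 16)/(-12335 - 1/95*(-165)) = (17960/20749 + 16)/(-12335 + 33/19) = 349944/(20749*(-234332/19)) = (349944/20749)*(-19/234332) = -237462/173648381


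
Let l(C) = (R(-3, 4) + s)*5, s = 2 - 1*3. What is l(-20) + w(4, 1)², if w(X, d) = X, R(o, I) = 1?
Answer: 16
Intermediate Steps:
s = -1 (s = 2 - 3 = -1)
l(C) = 0 (l(C) = (1 - 1)*5 = 0*5 = 0)
l(-20) + w(4, 1)² = 0 + 4² = 0 + 16 = 16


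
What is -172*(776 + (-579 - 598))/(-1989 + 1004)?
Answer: -68972/985 ≈ -70.022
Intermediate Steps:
-172*(776 + (-579 - 598))/(-1989 + 1004) = -172*(776 - 1177)/(-985) = -(-68972)*(-1)/985 = -172*401/985 = -68972/985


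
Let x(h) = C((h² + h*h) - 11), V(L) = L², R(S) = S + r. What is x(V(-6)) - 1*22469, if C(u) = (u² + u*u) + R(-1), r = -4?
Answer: 13300648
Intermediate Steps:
R(S) = -4 + S (R(S) = S - 4 = -4 + S)
C(u) = -5 + 2*u² (C(u) = (u² + u*u) + (-4 - 1) = (u² + u²) - 5 = 2*u² - 5 = -5 + 2*u²)
x(h) = -5 + 2*(-11 + 2*h²)² (x(h) = -5 + 2*((h² + h*h) - 11)² = -5 + 2*((h² + h²) - 11)² = -5 + 2*(2*h² - 11)² = -5 + 2*(-11 + 2*h²)²)
x(V(-6)) - 1*22469 = (-5 + 2*(-11 + 2*((-6)²)²)²) - 1*22469 = (-5 + 2*(-11 + 2*36²)²) - 22469 = (-5 + 2*(-11 + 2*1296)²) - 22469 = (-5 + 2*(-11 + 2592)²) - 22469 = (-5 + 2*2581²) - 22469 = (-5 + 2*6661561) - 22469 = (-5 + 13323122) - 22469 = 13323117 - 22469 = 13300648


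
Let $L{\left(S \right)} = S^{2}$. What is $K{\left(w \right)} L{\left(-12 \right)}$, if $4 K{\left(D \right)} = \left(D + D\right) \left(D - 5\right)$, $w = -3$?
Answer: $1728$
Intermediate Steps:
$K{\left(D \right)} = \frac{D \left(-5 + D\right)}{2}$ ($K{\left(D \right)} = \frac{\left(D + D\right) \left(D - 5\right)}{4} = \frac{2 D \left(-5 + D\right)}{4} = \frac{D \left(-5 + D\right)}{2}$)
$K{\left(w \right)} L{\left(-12 \right)} = \frac{1}{2} \left(-3\right) \left(-5 - 3\right) \left(-12\right)^{2} = \frac{1}{2} \left(-3\right) \left(-8\right) 144 = 12 \cdot 144 = 1728$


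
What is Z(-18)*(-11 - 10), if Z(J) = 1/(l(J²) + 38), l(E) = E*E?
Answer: -3/15002 ≈ -0.00019997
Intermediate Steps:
l(E) = E²
Z(J) = 1/(38 + J⁴) (Z(J) = 1/((J²)² + 38) = 1/(J⁴ + 38) = 1/(38 + J⁴))
Z(-18)*(-11 - 10) = (-11 - 10)/(38 + (-18)⁴) = -21/(38 + 104976) = -21/105014 = (1/105014)*(-21) = -3/15002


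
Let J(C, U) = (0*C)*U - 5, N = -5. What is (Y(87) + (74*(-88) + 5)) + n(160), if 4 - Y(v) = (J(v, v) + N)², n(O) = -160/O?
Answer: -6604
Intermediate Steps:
J(C, U) = -5 (J(C, U) = 0*U - 5 = 0 - 5 = -5)
Y(v) = -96 (Y(v) = 4 - (-5 - 5)² = 4 - 1*(-10)² = 4 - 1*100 = 4 - 100 = -96)
(Y(87) + (74*(-88) + 5)) + n(160) = (-96 + (74*(-88) + 5)) - 160/160 = (-96 + (-6512 + 5)) - 160*1/160 = (-96 - 6507) - 1 = -6603 - 1 = -6604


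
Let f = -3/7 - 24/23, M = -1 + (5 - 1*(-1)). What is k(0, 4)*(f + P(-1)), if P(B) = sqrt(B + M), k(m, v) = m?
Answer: 0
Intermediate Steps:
M = 5 (M = -1 + (5 + 1) = -1 + 6 = 5)
f = -237/161 (f = -3*1/7 - 24*1/23 = -3/7 - 24/23 = -237/161 ≈ -1.4720)
P(B) = sqrt(5 + B) (P(B) = sqrt(B + 5) = sqrt(5 + B))
k(0, 4)*(f + P(-1)) = 0*(-237/161 + sqrt(5 - 1)) = 0*(-237/161 + sqrt(4)) = 0*(-237/161 + 2) = 0*(85/161) = 0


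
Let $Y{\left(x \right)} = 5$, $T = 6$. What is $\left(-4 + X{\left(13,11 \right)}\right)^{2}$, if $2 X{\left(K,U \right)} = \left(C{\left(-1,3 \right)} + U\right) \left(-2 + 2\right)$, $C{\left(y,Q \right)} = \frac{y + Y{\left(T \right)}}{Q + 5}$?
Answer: $16$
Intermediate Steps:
$C{\left(y,Q \right)} = \frac{5 + y}{5 + Q}$ ($C{\left(y,Q \right)} = \frac{y + 5}{Q + 5} = \frac{5 + y}{5 + Q}$)
$X{\left(K,U \right)} = 0$ ($X{\left(K,U \right)} = \frac{\left(\frac{5 - 1}{5 + 3} + U\right) \left(-2 + 2\right)}{2} = \frac{\left(\frac{1}{8} \cdot 4 + U\right) 0}{2} = \frac{\left(\frac{1}{2} + U\right) 0}{2} = \frac{1}{2} \cdot 0 = 0$)
$\left(-4 + X{\left(13,11 \right)}\right)^{2} = \left(-4 + 0\right)^{2} = \left(-4\right)^{2} = 16$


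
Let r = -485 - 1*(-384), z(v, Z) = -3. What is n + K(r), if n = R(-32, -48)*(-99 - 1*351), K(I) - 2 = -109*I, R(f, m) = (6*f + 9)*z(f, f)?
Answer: -236039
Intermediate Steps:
r = -101 (r = -485 + 384 = -101)
R(f, m) = -27 - 18*f (R(f, m) = (6*f + 9)*(-3) = (9 + 6*f)*(-3) = -27 - 18*f)
K(I) = 2 - 109*I
n = -247050 (n = (-27 - 18*(-32))*(-99 - 1*351) = (-27 + 576)*(-99 - 351) = 549*(-450) = -247050)
n + K(r) = -247050 + (2 - 109*(-101)) = -247050 + (2 + 11009) = -247050 + 11011 = -236039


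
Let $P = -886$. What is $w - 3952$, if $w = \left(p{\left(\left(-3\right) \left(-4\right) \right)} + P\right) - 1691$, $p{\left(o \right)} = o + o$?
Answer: $-6505$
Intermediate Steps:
$p{\left(o \right)} = 2 o$
$w = -2553$ ($w = \left(2 \left(\left(-3\right) \left(-4\right)\right) - 886\right) - 1691 = \left(2 \cdot 12 - 886\right) - 1691 = \left(24 - 886\right) - 1691 = -862 - 1691 = -2553$)
$w - 3952 = -2553 - 3952 = -6505$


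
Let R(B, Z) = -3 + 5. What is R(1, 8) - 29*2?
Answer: -56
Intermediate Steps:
R(B, Z) = 2
R(1, 8) - 29*2 = 2 - 29*2 = 2 - 58 = -56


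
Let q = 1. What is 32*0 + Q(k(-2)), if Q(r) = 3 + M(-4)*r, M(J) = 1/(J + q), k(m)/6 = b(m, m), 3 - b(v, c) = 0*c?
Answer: -3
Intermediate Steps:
b(v, c) = 3 (b(v, c) = 3 - 0*c = 3 - 1*0 = 3 + 0 = 3)
k(m) = 18 (k(m) = 6*3 = 18)
M(J) = 1/(1 + J) (M(J) = 1/(J + 1) = 1/(1 + J))
Q(r) = 3 - r/3 (Q(r) = 3 + r/(1 - 4) = 3 + r/(-3) = 3 - r/3)
32*0 + Q(k(-2)) = 32*0 + (3 - ⅓*18) = 0 + (3 - 6) = 0 - 3 = -3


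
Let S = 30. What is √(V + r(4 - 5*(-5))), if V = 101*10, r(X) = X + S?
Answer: √1069 ≈ 32.696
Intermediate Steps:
r(X) = 30 + X (r(X) = X + 30 = 30 + X)
V = 1010
√(V + r(4 - 5*(-5))) = √(1010 + (30 + (4 - 5*(-5)))) = √(1010 + (30 + (4 + 25))) = √(1010 + (30 + 29)) = √(1010 + 59) = √1069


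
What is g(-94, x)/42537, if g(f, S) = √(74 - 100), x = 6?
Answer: I*√26/42537 ≈ 0.00011987*I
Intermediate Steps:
g(f, S) = I*√26 (g(f, S) = √(-26) = I*√26)
g(-94, x)/42537 = (I*√26)/42537 = (I*√26)*(1/42537) = I*√26/42537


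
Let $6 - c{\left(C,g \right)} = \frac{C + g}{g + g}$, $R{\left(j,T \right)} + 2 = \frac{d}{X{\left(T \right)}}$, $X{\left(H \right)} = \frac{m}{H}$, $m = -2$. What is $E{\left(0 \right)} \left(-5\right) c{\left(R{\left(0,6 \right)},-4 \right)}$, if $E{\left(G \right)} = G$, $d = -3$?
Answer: $0$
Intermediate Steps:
$X{\left(H \right)} = - \frac{2}{H}$
$R{\left(j,T \right)} = -2 + \frac{3 T}{2}$ ($R{\left(j,T \right)} = -2 - \frac{3}{\left(-2\right) \frac{1}{T}} = -2 - 3 \left(- \frac{T}{2}\right) = -2 + \frac{3 T}{2}$)
$c{\left(C,g \right)} = 6 - \frac{C + g}{2 g}$ ($c{\left(C,g \right)} = 6 - \frac{C + g}{g + g} = 6 - \frac{C + g}{2 g}$)
$E{\left(0 \right)} \left(-5\right) c{\left(R{\left(0,6 \right)},-4 \right)} = 0 \left(-5\right) \frac{- (-2 + \frac{3}{2} \cdot 6) + 11 \left(-4\right)}{2 \left(-4\right)} = 0 \cdot \frac{1}{2} \left(- \frac{1}{4}\right) \left(- (-2 + 9) - 44\right) = 0 \cdot \frac{1}{2} \left(- \frac{1}{4}\right) \left(\left(-1\right) 7 - 44\right) = 0 \cdot \frac{1}{2} \left(- \frac{1}{4}\right) \left(-7 - 44\right) = 0 \cdot \frac{1}{2} \left(- \frac{1}{4}\right) \left(-51\right) = 0 \cdot \frac{51}{8} = 0$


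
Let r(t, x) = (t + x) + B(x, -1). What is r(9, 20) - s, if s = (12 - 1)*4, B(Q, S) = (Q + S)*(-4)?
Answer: -91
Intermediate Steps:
B(Q, S) = -4*Q - 4*S
r(t, x) = 4 + t - 3*x (r(t, x) = (t + x) + (-4*x - 4*(-1)) = (t + x) + (-4*x + 4) = (t + x) + (4 - 4*x) = 4 + t - 3*x)
s = 44 (s = 11*4 = 44)
r(9, 20) - s = (4 + 9 - 3*20) - 1*44 = (4 + 9 - 60) - 44 = -47 - 44 = -91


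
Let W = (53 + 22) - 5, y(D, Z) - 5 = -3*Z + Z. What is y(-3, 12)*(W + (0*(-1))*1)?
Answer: -1330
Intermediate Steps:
y(D, Z) = 5 - 2*Z (y(D, Z) = 5 + (-3*Z + Z) = 5 - 2*Z)
W = 70 (W = 75 - 5 = 70)
y(-3, 12)*(W + (0*(-1))*1) = (5 - 2*12)*(70 + (0*(-1))*1) = (5 - 24)*(70 + 0*1) = -19*(70 + 0) = -19*70 = -1330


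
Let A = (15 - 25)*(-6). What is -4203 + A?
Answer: -4143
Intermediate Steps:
A = 60 (A = -10*(-6) = 60)
-4203 + A = -4203 + 60 = -4143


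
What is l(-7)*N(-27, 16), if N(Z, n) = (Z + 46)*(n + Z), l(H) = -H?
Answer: -1463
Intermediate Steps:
N(Z, n) = (46 + Z)*(Z + n)
l(-7)*N(-27, 16) = (-1*(-7))*((-27)² + 46*(-27) + 46*16 - 27*16) = 7*(729 - 1242 + 736 - 432) = 7*(-209) = -1463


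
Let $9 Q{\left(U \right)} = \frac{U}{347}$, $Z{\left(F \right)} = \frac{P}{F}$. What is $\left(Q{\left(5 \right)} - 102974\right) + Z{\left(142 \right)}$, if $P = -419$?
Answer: $- \frac{45666775711}{443466} \approx -1.0298 \cdot 10^{5}$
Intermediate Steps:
$Z{\left(F \right)} = - \frac{419}{F}$
$Q{\left(U \right)} = \frac{U}{3123}$ ($Q{\left(U \right)} = \frac{U \frac{1}{347}}{9} = \frac{\frac{1}{347} U}{9} = \frac{U}{3123}$)
$\left(Q{\left(5 \right)} - 102974\right) + Z{\left(142 \right)} = \left(\frac{1}{3123} \cdot 5 - 102974\right) - \frac{419}{142} = \left(\frac{5}{3123} - 102974\right) - \frac{419}{142} = - \frac{321587797}{3123} - \frac{419}{142} = - \frac{45666775711}{443466}$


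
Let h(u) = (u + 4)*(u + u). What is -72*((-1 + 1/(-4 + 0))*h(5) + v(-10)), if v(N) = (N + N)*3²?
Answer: 21060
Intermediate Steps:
h(u) = 2*u*(4 + u) (h(u) = (4 + u)*(2*u) = 2*u*(4 + u))
v(N) = 18*N (v(N) = (2*N)*9 = 18*N)
-72*((-1 + 1/(-4 + 0))*h(5) + v(-10)) = -72*((-1 + 1/(-4 + 0))*(2*5*(4 + 5)) + 18*(-10)) = -72*((-1 + 1/(-4))*(2*5*9) - 180) = -72*((-1 - ¼)*90 - 180) = -72*(-5/4*90 - 180) = -72*(-225/2 - 180) = -72*(-585/2) = 21060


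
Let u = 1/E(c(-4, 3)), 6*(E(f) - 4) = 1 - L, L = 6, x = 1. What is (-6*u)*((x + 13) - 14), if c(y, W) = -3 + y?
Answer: 0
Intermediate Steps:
E(f) = 19/6 (E(f) = 4 + (1 - 1*6)/6 = 4 + (1 - 6)/6 = 4 + (⅙)*(-5) = 4 - ⅚ = 19/6)
u = 6/19 (u = 1/(19/6) = 6/19 ≈ 0.31579)
(-6*u)*((x + 13) - 14) = (-6*6/19)*((1 + 13) - 14) = -36*(14 - 14)/19 = -36/19*0 = 0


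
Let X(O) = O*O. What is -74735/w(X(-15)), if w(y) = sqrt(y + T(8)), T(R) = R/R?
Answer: -74735*sqrt(226)/226 ≈ -4971.3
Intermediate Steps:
X(O) = O**2
T(R) = 1
w(y) = sqrt(1 + y) (w(y) = sqrt(y + 1) = sqrt(1 + y))
-74735/w(X(-15)) = -74735/sqrt(1 + (-15)**2) = -74735/sqrt(1 + 225) = -74735*sqrt(226)/226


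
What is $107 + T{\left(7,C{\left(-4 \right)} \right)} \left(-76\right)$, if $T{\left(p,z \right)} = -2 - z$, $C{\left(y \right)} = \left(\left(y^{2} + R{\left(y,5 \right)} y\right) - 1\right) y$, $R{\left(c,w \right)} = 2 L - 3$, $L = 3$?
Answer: $-653$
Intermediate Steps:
$R{\left(c,w \right)} = 3$ ($R{\left(c,w \right)} = 2 \cdot 3 - 3 = 6 - 3 = 3$)
$C{\left(y \right)} = y \left(-1 + y^{2} + 3 y\right)$ ($C{\left(y \right)} = \left(\left(y^{2} + 3 y\right) - 1\right) y = \left(-1 + y^{2} + 3 y\right) y = y \left(-1 + y^{2} + 3 y\right)$)
$107 + T{\left(7,C{\left(-4 \right)} \right)} \left(-76\right) = 107 + \left(-2 - - 4 \left(-1 + \left(-4\right)^{2} + 3 \left(-4\right)\right)\right) \left(-76\right) = 107 + \left(-2 - - 4 \left(-1 + 16 - 12\right)\right) \left(-76\right) = 107 + \left(-2 - \left(-4\right) 3\right) \left(-76\right) = 107 + \left(-2 - -12\right) \left(-76\right) = 107 + \left(-2 + 12\right) \left(-76\right) = 107 + 10 \left(-76\right) = 107 - 760 = -653$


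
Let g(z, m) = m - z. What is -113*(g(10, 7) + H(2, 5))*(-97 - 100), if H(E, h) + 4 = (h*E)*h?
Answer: 957223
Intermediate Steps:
H(E, h) = -4 + E*h² (H(E, h) = -4 + (h*E)*h = -4 + (E*h)*h = -4 + E*h²)
-113*(g(10, 7) + H(2, 5))*(-97 - 100) = -113*((7 - 1*10) + (-4 + 2*5²))*(-97 - 100) = -113*((7 - 10) + (-4 + 2*25))*(-197) = -113*(-3 + (-4 + 50))*(-197) = -113*(-3 + 46)*(-197) = -4859*(-197) = -113*(-8471) = 957223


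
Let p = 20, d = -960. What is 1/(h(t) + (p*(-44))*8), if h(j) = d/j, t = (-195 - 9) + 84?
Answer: -1/7032 ≈ -0.00014221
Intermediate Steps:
t = -120 (t = -204 + 84 = -120)
h(j) = -960/j
1/(h(t) + (p*(-44))*8) = 1/(-960/(-120) + (20*(-44))*8) = 1/(-960*(-1/120) - 880*8) = 1/(8 - 7040) = 1/(-7032) = -1/7032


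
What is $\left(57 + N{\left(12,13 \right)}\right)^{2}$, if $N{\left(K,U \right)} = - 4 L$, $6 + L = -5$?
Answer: $10201$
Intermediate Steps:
$L = -11$ ($L = -6 - 5 = -11$)
$N{\left(K,U \right)} = 44$ ($N{\left(K,U \right)} = \left(-4\right) \left(-11\right) = 44$)
$\left(57 + N{\left(12,13 \right)}\right)^{2} = \left(57 + 44\right)^{2} = 101^{2} = 10201$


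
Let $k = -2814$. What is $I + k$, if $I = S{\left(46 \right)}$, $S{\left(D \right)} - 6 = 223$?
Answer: $-2585$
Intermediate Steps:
$S{\left(D \right)} = 229$ ($S{\left(D \right)} = 6 + 223 = 229$)
$I = 229$
$I + k = 229 - 2814 = -2585$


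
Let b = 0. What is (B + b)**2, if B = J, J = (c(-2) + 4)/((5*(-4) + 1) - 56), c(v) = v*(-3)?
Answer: 4/225 ≈ 0.017778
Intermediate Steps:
c(v) = -3*v
J = -2/15 (J = (-3*(-2) + 4)/((5*(-4) + 1) - 56) = (6 + 4)/((-20 + 1) - 56) = 10/(-19 - 56) = 10/(-75) = 10*(-1/75) = -2/15 ≈ -0.13333)
B = -2/15 ≈ -0.13333
(B + b)**2 = (-2/15 + 0)**2 = (-2/15)**2 = 4/225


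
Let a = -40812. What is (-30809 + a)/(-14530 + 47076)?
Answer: -71621/32546 ≈ -2.2006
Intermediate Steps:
(-30809 + a)/(-14530 + 47076) = (-30809 - 40812)/(-14530 + 47076) = -71621/32546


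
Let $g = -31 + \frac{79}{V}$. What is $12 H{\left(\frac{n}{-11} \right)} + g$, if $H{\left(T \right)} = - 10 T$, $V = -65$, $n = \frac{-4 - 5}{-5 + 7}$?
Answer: $- \frac{58134}{715} \approx -81.306$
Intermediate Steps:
$n = - \frac{9}{2} \approx -4.5$
$g = - \frac{2094}{65}$ ($g = -31 + \frac{79}{-65} = -31 + 79 \left(- \frac{1}{65}\right) = -31 - \frac{79}{65} = - \frac{2094}{65} \approx -32.215$)
$12 H{\left(\frac{n}{-11} \right)} + g = 12 \left(- 10 \left(- \frac{9}{2 \left(-11\right)}\right)\right) - \frac{2094}{65} = 12 \left(- 10 \left(\left(- \frac{9}{2}\right) \left(- \frac{1}{11}\right)\right)\right) - \frac{2094}{65} = 12 \left(\left(-10\right) \frac{9}{22}\right) - \frac{2094}{65} = 12 \left(- \frac{45}{11}\right) - \frac{2094}{65} = - \frac{540}{11} - \frac{2094}{65} = - \frac{58134}{715}$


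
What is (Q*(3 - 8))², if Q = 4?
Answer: 400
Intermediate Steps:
(Q*(3 - 8))² = (4*(3 - 8))² = (4*(-5))² = (-20)² = 400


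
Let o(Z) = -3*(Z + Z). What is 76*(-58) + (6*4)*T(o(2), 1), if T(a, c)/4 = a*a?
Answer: 9416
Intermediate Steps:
o(Z) = -6*Z
T(a, c) = 4*a² (T(a, c) = 4*(a*a) = 4*a²)
76*(-58) + (6*4)*T(o(2), 1) = 76*(-58) + (6*4)*(4*(-6*2)²) = -4408 + 24*(4*(-12)²) = -4408 + 24*(4*144) = -4408 + 24*576 = -4408 + 13824 = 9416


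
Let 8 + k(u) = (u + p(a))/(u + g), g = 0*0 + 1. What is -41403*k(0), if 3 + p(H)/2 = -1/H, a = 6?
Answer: 593443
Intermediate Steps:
p(H) = -6 - 2/H (p(H) = -6 + 2*(-1/H) = -6 - 2/H)
g = 1 (g = 0 + 1 = 1)
k(u) = -8 + (-19/3 + u)/(1 + u) (k(u) = -8 + (u + (-6 - 2/6))/(u + 1) = -8 + (u + (-6 - 2*⅙))/(1 + u) = -8 + (u + (-6 - ⅓))/(1 + u) = -8 + (u - 19/3)/(1 + u) = -8 + (-19/3 + u)/(1 + u))
-41403*k(0) = -13801*(-43 - 21*0)/(1 + 0) = -13801*(-43 + 0)/1 = -13801*(-43) = -41403*(-43/3) = 593443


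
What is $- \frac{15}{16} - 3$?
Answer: $- \frac{63}{16} \approx -3.9375$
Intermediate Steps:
$- \frac{15}{16} - 3 = - \frac{63}{16}$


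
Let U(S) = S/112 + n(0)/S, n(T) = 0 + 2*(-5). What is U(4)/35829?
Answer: -23/334404 ≈ -6.8779e-5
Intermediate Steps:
n(T) = -10 (n(T) = 0 - 10 = -10)
U(S) = -10/S + S/112 (U(S) = S/112 - 10/S = -10/S + S/112)
U(4)/35829 = (-10/4 + (1/112)*4)/35829 = (-10*¼ + 1/28)*(1/35829) = (-5/2 + 1/28)*(1/35829) = -69/28*1/35829 = -23/334404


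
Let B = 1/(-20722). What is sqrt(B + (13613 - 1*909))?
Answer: sqrt(5455113891214)/20722 ≈ 112.71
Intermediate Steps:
B = -1/20722 ≈ -4.8258e-5
sqrt(B + (13613 - 1*909)) = sqrt(-1/20722 + (13613 - 1*909)) = sqrt(-1/20722 + (13613 - 909)) = sqrt(-1/20722 + 12704) = sqrt(263252287/20722) = sqrt(5455113891214)/20722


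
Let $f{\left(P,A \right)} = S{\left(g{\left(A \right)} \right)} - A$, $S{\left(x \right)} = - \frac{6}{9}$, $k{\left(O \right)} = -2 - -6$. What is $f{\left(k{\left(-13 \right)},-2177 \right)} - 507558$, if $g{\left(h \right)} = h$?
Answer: $- \frac{1516145}{3} \approx -5.0538 \cdot 10^{5}$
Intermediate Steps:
$k{\left(O \right)} = 4$ ($k{\left(O \right)} = -2 + 6 = 4$)
$S{\left(x \right)} = - \frac{2}{3}$ ($S{\left(x \right)} = \left(-6\right) \frac{1}{9} = - \frac{2}{3}$)
$f{\left(P,A \right)} = - \frac{2}{3} - A$
$f{\left(k{\left(-13 \right)},-2177 \right)} - 507558 = \left(- \frac{2}{3} - -2177\right) - 507558 = \left(- \frac{2}{3} + 2177\right) - 507558 = \frac{6529}{3} - 507558 = - \frac{1516145}{3}$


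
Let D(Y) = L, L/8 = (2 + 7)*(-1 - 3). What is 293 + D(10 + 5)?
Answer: 5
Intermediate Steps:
L = -288 (L = 8*((2 + 7)*(-1 - 3)) = 8*(9*(-4)) = 8*(-36) = -288)
D(Y) = -288
293 + D(10 + 5) = 293 - 288 = 5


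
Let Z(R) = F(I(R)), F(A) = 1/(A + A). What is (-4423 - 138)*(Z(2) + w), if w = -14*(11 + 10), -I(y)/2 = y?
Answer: 10732033/8 ≈ 1.3415e+6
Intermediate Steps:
I(y) = -2*y
F(A) = 1/(2*A)
Z(R) = -1/(4*R) (Z(R) = 1/(2*((-2*R))) = (-1/(2*R))/2 = -1/(4*R))
w = -294 (w = -14*21 = -294)
(-4423 - 138)*(Z(2) + w) = (-4423 - 138)*(-¼/2 - 294) = -4561*(-¼*½ - 294) = -4561*(-⅛ - 294) = -4561*(-2353/8) = 10732033/8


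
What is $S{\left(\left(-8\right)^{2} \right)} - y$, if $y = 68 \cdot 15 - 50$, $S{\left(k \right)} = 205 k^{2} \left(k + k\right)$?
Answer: $107478070$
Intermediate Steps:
$S{\left(k \right)} = 410 k^{3}$ ($S{\left(k \right)} = 205 k^{2} \cdot 2 k = 410 k^{3}$)
$y = 970$ ($y = 1020 - 50 = 970$)
$S{\left(\left(-8\right)^{2} \right)} - y = 410 \left(\left(-8\right)^{2}\right)^{3} - 970 = 410 \cdot 64^{3} - 970 = 410 \cdot 262144 - 970 = 107479040 - 970 = 107478070$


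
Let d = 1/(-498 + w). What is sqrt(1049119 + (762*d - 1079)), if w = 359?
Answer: sqrt(20249074922)/139 ≈ 1023.7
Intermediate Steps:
d = -1/139 (d = 1/(-498 + 359) = 1/(-139) = -1/139 ≈ -0.0071942)
sqrt(1049119 + (762*d - 1079)) = sqrt(1049119 + (762*(-1/139) - 1079)) = sqrt(1049119 + (-762/139 - 1079)) = sqrt(1049119 - 150743/139) = sqrt(145676798/139) = sqrt(20249074922)/139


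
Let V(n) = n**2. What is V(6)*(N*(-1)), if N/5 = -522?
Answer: 93960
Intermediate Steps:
N = -2610 (N = 5*(-522) = -2610)
V(6)*(N*(-1)) = 6**2*(-2610*(-1)) = 36*2610 = 93960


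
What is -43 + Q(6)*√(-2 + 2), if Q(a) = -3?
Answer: -43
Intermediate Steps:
-43 + Q(6)*√(-2 + 2) = -43 - 3*√(-2 + 2) = -43 - 3*√0 = -43 - 3*0 = -43 + 0 = -43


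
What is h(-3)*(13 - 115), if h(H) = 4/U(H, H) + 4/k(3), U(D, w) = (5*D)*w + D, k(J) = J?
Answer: -1020/7 ≈ -145.71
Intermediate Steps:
U(D, w) = D + 5*D*w (U(D, w) = 5*D*w + D = D + 5*D*w)
h(H) = 4/3 + 4/(H*(1 + 5*H)) (h(H) = 4/((H*(1 + 5*H))) + 4/3 = 4*(1/(H*(1 + 5*H))) + 4*(⅓) = 4/(H*(1 + 5*H)) + 4/3 = 4/3 + 4/(H*(1 + 5*H)))
h(-3)*(13 - 115) = ((4/3)*(3 - 3*(1 + 5*(-3)))/(-3*(1 + 5*(-3))))*(13 - 115) = ((4/3)*(-⅓)*(3 - 3*(1 - 15))/(1 - 15))*(-102) = ((4/3)*(-⅓)*(3 - 3*(-14))/(-14))*(-102) = ((4/3)*(-⅓)*(-1/14)*(3 + 42))*(-102) = ((4/3)*(-⅓)*(-1/14)*45)*(-102) = (10/7)*(-102) = -1020/7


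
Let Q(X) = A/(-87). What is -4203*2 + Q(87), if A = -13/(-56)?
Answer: -40954045/4872 ≈ -8406.0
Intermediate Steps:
A = 13/56 (A = -13*(-1/56) = 13/56 ≈ 0.23214)
Q(X) = -13/4872 (Q(X) = (13/56)/(-87) = (13/56)*(-1/87) = -13/4872)
-4203*2 + Q(87) = -4203*2 - 13/4872 = -8406 - 13/4872 = -40954045/4872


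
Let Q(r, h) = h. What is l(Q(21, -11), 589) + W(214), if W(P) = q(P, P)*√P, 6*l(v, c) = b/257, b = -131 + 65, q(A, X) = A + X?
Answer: -11/257 + 428*√214 ≈ 6261.1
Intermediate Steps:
b = -66
l(v, c) = -11/257 (l(v, c) = (-66/257)/6 = (-66*1/257)/6 = (⅙)*(-66/257) = -11/257)
W(P) = 2*P^(3/2) (W(P) = (P + P)*√P = (2*P)*√P = 2*P^(3/2))
l(Q(21, -11), 589) + W(214) = -11/257 + 2*214^(3/2) = -11/257 + 2*(214*√214) = -11/257 + 428*√214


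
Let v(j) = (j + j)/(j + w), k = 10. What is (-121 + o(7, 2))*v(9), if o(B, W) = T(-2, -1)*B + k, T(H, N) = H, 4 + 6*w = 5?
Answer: -2700/11 ≈ -245.45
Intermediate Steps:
w = ⅙ (w = -⅔ + (⅙)*5 = -⅔ + ⅚ = ⅙ ≈ 0.16667)
o(B, W) = 10 - 2*B (o(B, W) = -2*B + 10 = 10 - 2*B)
v(j) = 2*j/(⅙ + j) (v(j) = (j + j)/(j + ⅙) = (2*j)/(⅙ + j) = 2*j/(⅙ + j))
(-121 + o(7, 2))*v(9) = (-121 + (10 - 2*7))*(12*9/(1 + 6*9)) = (-121 + (10 - 14))*(12*9/(1 + 54)) = (-121 - 4)*(12*9/55) = -1500*9/55 = -125*108/55 = -2700/11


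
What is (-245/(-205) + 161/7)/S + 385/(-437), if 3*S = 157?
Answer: -1177733/2812969 ≈ -0.41868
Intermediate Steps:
S = 157/3 (S = (⅓)*157 = 157/3 ≈ 52.333)
(-245/(-205) + 161/7)/S + 385/(-437) = (-245/(-205) + 161/7)/(157/3) + 385/(-437) = (-245*(-1/205) + 161*(⅐))*(3/157) + 385*(-1/437) = (49/41 + 23)*(3/157) - 385/437 = (992/41)*(3/157) - 385/437 = 2976/6437 - 385/437 = -1177733/2812969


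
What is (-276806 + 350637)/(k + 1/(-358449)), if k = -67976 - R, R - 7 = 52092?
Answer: -1556744007/2531809628 ≈ -0.61487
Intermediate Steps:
R = 52099 (R = 7 + 52092 = 52099)
k = -120075 (k = -67976 - 1*52099 = -67976 - 52099 = -120075)
(-276806 + 350637)/(k + 1/(-358449)) = (-276806 + 350637)/(-120075 + 1/(-358449)) = 73831/(-120075 - 1/358449) = 73831/(-43040763676/358449) = 73831*(-358449/43040763676) = -1556744007/2531809628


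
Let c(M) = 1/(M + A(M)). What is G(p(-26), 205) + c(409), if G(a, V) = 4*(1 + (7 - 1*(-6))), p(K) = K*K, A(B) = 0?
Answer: 22905/409 ≈ 56.002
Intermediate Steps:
p(K) = K²
G(a, V) = 56 (G(a, V) = 4*(1 + (7 + 6)) = 4*(1 + 13) = 4*14 = 56)
c(M) = 1/M (c(M) = 1/(M + 0) = 1/M)
G(p(-26), 205) + c(409) = 56 + 1/409 = 22905/409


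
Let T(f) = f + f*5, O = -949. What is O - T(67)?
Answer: -1351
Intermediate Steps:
T(f) = 6*f (T(f) = f + 5*f = 6*f)
O - T(67) = -949 - 6*67 = -949 - 1*402 = -949 - 402 = -1351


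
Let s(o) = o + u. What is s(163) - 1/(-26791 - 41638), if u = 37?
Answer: 13685801/68429 ≈ 200.00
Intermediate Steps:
s(o) = 37 + o (s(o) = o + 37 = 37 + o)
s(163) - 1/(-26791 - 41638) = (37 + 163) - 1/(-26791 - 41638) = 200 - 1/(-68429) = 200 - 1*(-1/68429) = 200 + 1/68429 = 13685801/68429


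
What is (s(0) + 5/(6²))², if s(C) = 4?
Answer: 22201/1296 ≈ 17.130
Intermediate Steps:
(s(0) + 5/(6²))² = (4 + 5/(6²))² = (4 + 5/36)² = (149/36)² = 22201/1296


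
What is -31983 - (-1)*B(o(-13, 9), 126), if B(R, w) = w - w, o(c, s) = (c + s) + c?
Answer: -31983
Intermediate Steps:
o(c, s) = s + 2*c
B(R, w) = 0
-31983 - (-1)*B(o(-13, 9), 126) = -31983 - (-1)*0 = -31983 - 1*0 = -31983 + 0 = -31983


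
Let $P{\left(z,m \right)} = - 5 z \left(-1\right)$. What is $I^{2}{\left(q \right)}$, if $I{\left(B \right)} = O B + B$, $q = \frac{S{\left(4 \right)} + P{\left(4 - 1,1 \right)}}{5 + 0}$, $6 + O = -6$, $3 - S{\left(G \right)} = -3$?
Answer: $\frac{53361}{25} \approx 2134.4$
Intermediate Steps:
$S{\left(G \right)} = 6$ ($S{\left(G \right)} = 3 - -3 = 3 + 3 = 6$)
$P{\left(z,m \right)} = 5 z$
$O = -12$ ($O = -6 - 6 = -12$)
$q = \frac{21}{5}$ ($q = \frac{6 + 5 \left(4 - 1\right)}{5 + 0} = \frac{6 + 5 \left(4 - 1\right)}{5} = \left(6 + 5 \cdot 3\right) \frac{1}{5} = \left(6 + 15\right) \frac{1}{5} = 21 \cdot \frac{1}{5} = \frac{21}{5} \approx 4.2$)
$I{\left(B \right)} = - 11 B$ ($I{\left(B \right)} = - 12 B + B = - 11 B$)
$I^{2}{\left(q \right)} = \left(\left(-11\right) \frac{21}{5}\right)^{2} = \left(- \frac{231}{5}\right)^{2} = \frac{53361}{25}$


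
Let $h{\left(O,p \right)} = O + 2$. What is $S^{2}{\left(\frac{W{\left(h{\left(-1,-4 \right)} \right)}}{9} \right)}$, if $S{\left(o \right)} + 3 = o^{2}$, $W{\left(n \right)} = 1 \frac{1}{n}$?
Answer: $\frac{58564}{6561} \approx 8.9261$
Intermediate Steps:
$h{\left(O,p \right)} = 2 + O$
$W{\left(n \right)} = \frac{1}{n}$
$S{\left(o \right)} = -3 + o^{2}$
$S^{2}{\left(\frac{W{\left(h{\left(-1,-4 \right)} \right)}}{9} \right)} = \left(-3 + \left(\frac{1}{\left(2 - 1\right) 9}\right)^{2}\right)^{2} = \left(-3 + \left(1^{-1} \cdot \frac{1}{9}\right)^{2}\right)^{2} = \left(-3 + \left(1 \cdot \frac{1}{9}\right)^{2}\right)^{2} = \left(-3 + \left(\frac{1}{9}\right)^{2}\right)^{2} = \left(-3 + \frac{1}{81}\right)^{2} = \left(- \frac{242}{81}\right)^{2} = \frac{58564}{6561}$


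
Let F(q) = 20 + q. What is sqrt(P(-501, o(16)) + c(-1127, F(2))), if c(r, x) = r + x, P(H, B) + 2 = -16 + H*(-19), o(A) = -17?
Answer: 2*sqrt(2099) ≈ 91.630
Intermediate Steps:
P(H, B) = -18 - 19*H (P(H, B) = -2 + (-16 + H*(-19)) = -2 + (-16 - 19*H) = -18 - 19*H)
sqrt(P(-501, o(16)) + c(-1127, F(2))) = sqrt((-18 - 19*(-501)) + (-1127 + (20 + 2))) = sqrt((-18 + 9519) + (-1127 + 22)) = sqrt(9501 - 1105) = sqrt(8396) = 2*sqrt(2099)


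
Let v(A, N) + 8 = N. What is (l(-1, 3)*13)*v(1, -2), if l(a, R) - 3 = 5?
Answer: -1040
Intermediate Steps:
v(A, N) = -8 + N
l(a, R) = 8 (l(a, R) = 3 + 5 = 8)
(l(-1, 3)*13)*v(1, -2) = (8*13)*(-8 - 2) = 104*(-10) = -1040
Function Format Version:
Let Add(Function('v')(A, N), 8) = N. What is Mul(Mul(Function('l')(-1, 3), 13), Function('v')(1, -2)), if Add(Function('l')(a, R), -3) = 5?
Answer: -1040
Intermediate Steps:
Function('v')(A, N) = Add(-8, N)
Function('l')(a, R) = 8 (Function('l')(a, R) = Add(3, 5) = 8)
Mul(Mul(Function('l')(-1, 3), 13), Function('v')(1, -2)) = Mul(Mul(8, 13), Add(-8, -2)) = Mul(104, -10) = -1040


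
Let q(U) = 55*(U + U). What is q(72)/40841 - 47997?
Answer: -1960237557/40841 ≈ -47997.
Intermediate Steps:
q(U) = 110*U (q(U) = 55*(2*U) = 110*U)
q(72)/40841 - 47997 = (110*72)/40841 - 47997 = 7920*(1/40841) - 47997 = 7920/40841 - 47997 = -1960237557/40841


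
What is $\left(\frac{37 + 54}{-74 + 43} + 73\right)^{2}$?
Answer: $\frac{4717584}{961} \approx 4909.0$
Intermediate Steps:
$\left(\frac{37 + 54}{-74 + 43} + 73\right)^{2} = \left(\frac{91}{-31} + 73\right)^{2} = \left(91 \left(- \frac{1}{31}\right) + 73\right)^{2} = \left(- \frac{91}{31} + 73\right)^{2} = \left(\frac{2172}{31}\right)^{2} = \frac{4717584}{961}$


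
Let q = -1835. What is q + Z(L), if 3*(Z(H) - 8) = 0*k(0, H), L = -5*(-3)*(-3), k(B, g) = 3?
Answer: -1827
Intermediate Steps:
L = -45 (L = 15*(-3) = -45)
Z(H) = 8 (Z(H) = 8 + (0*3)/3 = 8 + (⅓)*0 = 8 + 0 = 8)
q + Z(L) = -1835 + 8 = -1827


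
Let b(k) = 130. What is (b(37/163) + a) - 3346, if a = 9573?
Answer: 6357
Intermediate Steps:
(b(37/163) + a) - 3346 = (130 + 9573) - 3346 = 9703 - 3346 = 6357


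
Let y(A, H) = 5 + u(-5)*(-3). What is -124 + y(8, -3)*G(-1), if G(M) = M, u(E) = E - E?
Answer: -129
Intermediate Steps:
u(E) = 0
y(A, H) = 5 (y(A, H) = 5 + 0*(-3) = 5 + 0 = 5)
-124 + y(8, -3)*G(-1) = -124 + 5*(-1) = -124 - 5 = -129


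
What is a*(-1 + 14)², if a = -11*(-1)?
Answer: 1859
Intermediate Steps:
a = 11
a*(-1 + 14)² = 11*(-1 + 14)² = 11*13² = 11*169 = 1859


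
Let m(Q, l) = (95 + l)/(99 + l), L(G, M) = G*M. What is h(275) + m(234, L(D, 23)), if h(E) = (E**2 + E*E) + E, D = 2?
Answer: 21971266/145 ≈ 1.5153e+5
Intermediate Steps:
m(Q, l) = (95 + l)/(99 + l)
h(E) = E + 2*E**2 (h(E) = (E**2 + E**2) + E = 2*E**2 + E = E + 2*E**2)
h(275) + m(234, L(D, 23)) = 275*(1 + 2*275) + (95 + 2*23)/(99 + 2*23) = 275*(1 + 550) + (95 + 46)/(99 + 46) = 275*551 + 141/145 = 151525 + (1/145)*141 = 151525 + 141/145 = 21971266/145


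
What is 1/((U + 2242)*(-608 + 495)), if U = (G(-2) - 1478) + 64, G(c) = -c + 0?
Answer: -1/93790 ≈ -1.0662e-5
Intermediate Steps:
G(c) = -c
U = -1412 (U = (-1*(-2) - 1478) + 64 = (2 - 1478) + 64 = -1476 + 64 = -1412)
1/((U + 2242)*(-608 + 495)) = 1/((-1412 + 2242)*(-608 + 495)) = 1/(830*(-113)) = 1/(-93790) = -1/93790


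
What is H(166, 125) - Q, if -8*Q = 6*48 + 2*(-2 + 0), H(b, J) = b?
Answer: 403/2 ≈ 201.50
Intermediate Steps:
Q = -71/2 (Q = -(6*48 + 2*(-2 + 0))/8 = -(288 + 2*(-2))/8 = -(288 - 4)/8 = -⅛*284 = -71/2 ≈ -35.500)
H(166, 125) - Q = 166 - 1*(-71/2) = 166 + 71/2 = 403/2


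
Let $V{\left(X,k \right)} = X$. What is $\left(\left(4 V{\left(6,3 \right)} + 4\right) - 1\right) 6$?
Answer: $162$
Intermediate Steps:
$\left(\left(4 V{\left(6,3 \right)} + 4\right) - 1\right) 6 = \left(\left(4 \cdot 6 + 4\right) - 1\right) 6 = \left(\left(24 + 4\right) + \left(-1 + 0\right)\right) 6 = \left(28 - 1\right) 6 = 27 \cdot 6 = 162$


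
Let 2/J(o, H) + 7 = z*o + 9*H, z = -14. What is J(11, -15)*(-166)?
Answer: 83/74 ≈ 1.1216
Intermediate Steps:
J(o, H) = 2/(-7 - 14*o + 9*H) (J(o, H) = 2/(-7 + (-14*o + 9*H)) = 2/(-7 - 14*o + 9*H))
J(11, -15)*(-166) = (2/(-7 - 14*11 + 9*(-15)))*(-166) = (2/(-7 - 154 - 135))*(-166) = (2/(-296))*(-166) = (2*(-1/296))*(-166) = -1/148*(-166) = 83/74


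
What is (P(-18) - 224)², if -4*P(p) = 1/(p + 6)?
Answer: 115584001/2304 ≈ 50167.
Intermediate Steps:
P(p) = -1/(4*(6 + p)) (P(p) = -1/(4*(p + 6)) = -1/(4*(6 + p)))
(P(-18) - 224)² = (-1/(24 + 4*(-18)) - 224)² = (-1/(24 - 72) - 224)² = (-1/(-48) - 224)² = (-1*(-1/48) - 224)² = (1/48 - 224)² = (-10751/48)² = 115584001/2304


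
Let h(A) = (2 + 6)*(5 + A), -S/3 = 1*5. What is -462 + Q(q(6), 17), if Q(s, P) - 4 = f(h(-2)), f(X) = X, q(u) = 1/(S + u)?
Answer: -434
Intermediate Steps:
S = -15 (S = -3*5 = -15)
q(u) = 1/(-15 + u)
h(A) = 40 + 8*A (h(A) = 8*(5 + A) = 40 + 8*A)
Q(s, P) = 28 (Q(s, P) = 4 + (40 + 8*(-2)) = 4 + (40 - 16) = 4 + 24 = 28)
-462 + Q(q(6), 17) = -462 + 28 = -434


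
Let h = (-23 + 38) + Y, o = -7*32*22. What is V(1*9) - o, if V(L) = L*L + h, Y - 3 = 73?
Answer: 5100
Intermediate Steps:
Y = 76 (Y = 3 + 73 = 76)
o = -4928 (o = -224*22 = -4928)
h = 91 (h = (-23 + 38) + 76 = 15 + 76 = 91)
V(L) = 91 + L² (V(L) = L*L + 91 = L² + 91 = 91 + L²)
V(1*9) - o = (91 + (1*9)²) - 1*(-4928) = (91 + 9²) + 4928 = (91 + 81) + 4928 = 172 + 4928 = 5100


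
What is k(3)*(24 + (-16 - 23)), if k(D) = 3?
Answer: -45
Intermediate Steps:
k(3)*(24 + (-16 - 23)) = 3*(24 + (-16 - 23)) = 3*(24 - 39) = 3*(-15) = -45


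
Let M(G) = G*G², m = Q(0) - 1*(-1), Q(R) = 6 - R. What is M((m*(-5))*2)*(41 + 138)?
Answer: -61397000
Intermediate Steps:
m = 7 (m = (6 - 1*0) - 1*(-1) = (6 + 0) + 1 = 6 + 1 = 7)
M(G) = G³
M((m*(-5))*2)*(41 + 138) = ((7*(-5))*2)³*(41 + 138) = (-35*2)³*179 = (-70)³*179 = -343000*179 = -61397000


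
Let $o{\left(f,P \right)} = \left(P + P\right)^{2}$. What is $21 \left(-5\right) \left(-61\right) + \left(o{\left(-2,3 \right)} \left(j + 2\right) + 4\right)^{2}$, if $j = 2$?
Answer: $28309$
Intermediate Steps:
$o{\left(f,P \right)} = 4 P^{2}$ ($o{\left(f,P \right)} = \left(2 P\right)^{2} = 4 P^{2}$)
$21 \left(-5\right) \left(-61\right) + \left(o{\left(-2,3 \right)} \left(j + 2\right) + 4\right)^{2} = 21 \left(-5\right) \left(-61\right) + \left(4 \cdot 3^{2} \left(2 + 2\right) + 4\right)^{2} = \left(-105\right) \left(-61\right) + \left(4 \cdot 9 \cdot 4 + 4\right)^{2} = 6405 + \left(36 \cdot 4 + 4\right)^{2} = 6405 + \left(144 + 4\right)^{2} = 6405 + 148^{2} = 6405 + 21904 = 28309$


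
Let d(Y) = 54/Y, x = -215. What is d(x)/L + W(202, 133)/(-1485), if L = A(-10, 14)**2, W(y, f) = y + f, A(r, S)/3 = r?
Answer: -721141/3192750 ≈ -0.22587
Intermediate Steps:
A(r, S) = 3*r
W(y, f) = f + y
L = 900 (L = (3*(-10))**2 = (-30)**2 = 900)
d(x)/L + W(202, 133)/(-1485) = (54/(-215))/900 + (133 + 202)/(-1485) = (54*(-1/215))*(1/900) + 335*(-1/1485) = -54/215*1/900 - 67/297 = -3/10750 - 67/297 = -721141/3192750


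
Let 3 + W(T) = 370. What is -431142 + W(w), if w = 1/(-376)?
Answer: -430775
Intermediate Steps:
w = -1/376 ≈ -0.0026596
W(T) = 367 (W(T) = -3 + 370 = 367)
-431142 + W(w) = -431142 + 367 = -430775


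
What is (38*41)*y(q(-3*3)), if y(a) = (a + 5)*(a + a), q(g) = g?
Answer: 112176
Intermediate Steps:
y(a) = 2*a*(5 + a) (y(a) = (5 + a)*(2*a) = 2*a*(5 + a))
(38*41)*y(q(-3*3)) = (38*41)*(2*(-3*3)*(5 - 3*3)) = 1558*(2*(-9)*(5 - 9)) = 1558*(2*(-9)*(-4)) = 1558*72 = 112176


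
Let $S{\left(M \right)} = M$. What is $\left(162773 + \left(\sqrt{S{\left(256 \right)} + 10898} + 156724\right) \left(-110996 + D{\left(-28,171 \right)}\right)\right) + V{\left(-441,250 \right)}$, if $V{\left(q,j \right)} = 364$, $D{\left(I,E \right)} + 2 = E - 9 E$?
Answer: $-17610285847 - 1460758 \sqrt{66} \approx -1.7622 \cdot 10^{10}$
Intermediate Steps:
$D{\left(I,E \right)} = -2 - 8 E$ ($D{\left(I,E \right)} = -2 + \left(E - 9 E\right) = -2 - 8 E$)
$\left(162773 + \left(\sqrt{S{\left(256 \right)} + 10898} + 156724\right) \left(-110996 + D{\left(-28,171 \right)}\right)\right) + V{\left(-441,250 \right)} = \left(162773 + \left(\sqrt{256 + 10898} + 156724\right) \left(-110996 - 1370\right)\right) + 364 = \left(162773 + \left(\sqrt{11154} + 156724\right) \left(-110996 - 1370\right)\right) + 364 = \left(162773 + \left(13 \sqrt{66} + 156724\right) \left(-110996 - 1370\right)\right) + 364 = \left(162773 + \left(156724 + 13 \sqrt{66}\right) \left(-112366\right)\right) + 364 = \left(162773 - \left(17610448984 + 1460758 \sqrt{66}\right)\right) + 364 = \left(-17610286211 - 1460758 \sqrt{66}\right) + 364 = -17610285847 - 1460758 \sqrt{66}$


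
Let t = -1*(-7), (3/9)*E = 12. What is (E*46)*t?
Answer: 11592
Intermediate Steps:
E = 36 (E = 3*12 = 36)
t = 7
(E*46)*t = (36*46)*7 = 1656*7 = 11592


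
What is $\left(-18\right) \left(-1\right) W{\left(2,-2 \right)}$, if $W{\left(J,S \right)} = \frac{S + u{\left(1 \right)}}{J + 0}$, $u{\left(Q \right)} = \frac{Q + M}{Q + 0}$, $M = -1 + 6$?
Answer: $36$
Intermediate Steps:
$M = 5$
$u{\left(Q \right)} = \frac{5 + Q}{Q}$ ($u{\left(Q \right)} = \frac{Q + 5}{Q + 0} = \frac{5 + Q}{Q}$)
$W{\left(J,S \right)} = \frac{6 + S}{J}$ ($W{\left(J,S \right)} = \frac{S + \frac{5 + 1}{1}}{J + 0} = \frac{S + 1 \cdot 6}{J} = \frac{S + 6}{J} = \frac{6 + S}{J}$)
$\left(-18\right) \left(-1\right) W{\left(2,-2 \right)} = \left(-18\right) \left(-1\right) \frac{6 - 2}{2} = 18 \cdot \frac{1}{2} \cdot 4 = 18 \cdot 2 = 36$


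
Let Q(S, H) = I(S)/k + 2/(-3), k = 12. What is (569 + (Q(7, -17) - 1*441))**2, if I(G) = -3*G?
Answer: 2271049/144 ≈ 15771.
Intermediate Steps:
Q(S, H) = -2/3 - S/4 (Q(S, H) = -3*S/12 + 2/(-3) = -3*S*(1/12) + 2*(-1/3) = -S/4 - 2/3 = -2/3 - S/4)
(569 + (Q(7, -17) - 1*441))**2 = (569 + ((-2/3 - 1/4*7) - 1*441))**2 = (569 + ((-2/3 - 7/4) - 441))**2 = (569 + (-29/12 - 441))**2 = (569 - 5321/12)**2 = (1507/12)**2 = 2271049/144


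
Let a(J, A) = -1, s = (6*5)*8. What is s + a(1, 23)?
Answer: 239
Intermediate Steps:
s = 240 (s = 30*8 = 240)
s + a(1, 23) = 240 - 1 = 239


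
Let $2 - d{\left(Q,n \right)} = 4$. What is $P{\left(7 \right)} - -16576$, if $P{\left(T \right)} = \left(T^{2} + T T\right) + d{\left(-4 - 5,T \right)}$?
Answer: $16672$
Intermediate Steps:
$d{\left(Q,n \right)} = -2$ ($d{\left(Q,n \right)} = 2 - 4 = -2$)
$P{\left(T \right)} = -2 + 2 T^{2}$ ($P{\left(T \right)} = \left(T^{2} + T T\right) - 2 = \left(T^{2} + T^{2}\right) - 2 = 2 T^{2} - 2 = -2 + 2 T^{2}$)
$P{\left(7 \right)} - -16576 = \left(-2 + 2 \cdot 7^{2}\right) - -16576 = \left(-2 + 2 \cdot 49\right) + 16576 = \left(-2 + 98\right) + 16576 = 96 + 16576 = 16672$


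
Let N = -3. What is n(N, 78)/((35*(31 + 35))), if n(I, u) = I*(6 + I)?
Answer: -3/770 ≈ -0.0038961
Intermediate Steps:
n(N, 78)/((35*(31 + 35))) = (-3*(6 - 3))/((35*(31 + 35))) = (-3*3)/((35*66)) = -9/2310 = -9*1/2310 = -3/770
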